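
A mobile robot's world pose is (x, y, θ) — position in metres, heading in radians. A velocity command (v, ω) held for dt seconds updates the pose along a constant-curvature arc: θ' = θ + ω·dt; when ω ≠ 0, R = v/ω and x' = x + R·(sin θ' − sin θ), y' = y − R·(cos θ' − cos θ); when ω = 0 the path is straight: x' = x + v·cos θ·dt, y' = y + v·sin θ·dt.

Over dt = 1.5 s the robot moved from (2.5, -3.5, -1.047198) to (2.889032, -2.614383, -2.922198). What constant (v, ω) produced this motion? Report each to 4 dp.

v = -0.7500, ω = -1.2500

Δθ = -2.922198 − -1.047198 = -1.875000
ω = Δθ/dt = -1.875000/1.5 = -1.2500
R = −Δy/(cos θ' − cos θ) = 0.6000
v = R·ω = 0.6000·-1.2500 = -0.7500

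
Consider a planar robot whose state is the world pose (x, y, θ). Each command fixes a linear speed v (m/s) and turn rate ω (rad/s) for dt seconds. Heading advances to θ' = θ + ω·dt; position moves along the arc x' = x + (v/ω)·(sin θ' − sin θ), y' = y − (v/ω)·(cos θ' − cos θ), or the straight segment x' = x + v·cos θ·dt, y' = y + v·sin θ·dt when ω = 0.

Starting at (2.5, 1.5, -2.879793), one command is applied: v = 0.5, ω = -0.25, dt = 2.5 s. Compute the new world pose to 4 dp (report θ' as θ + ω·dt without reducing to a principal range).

θ' = -2.8798 + -0.25·2.5 = -3.5048
R = v/ω = 0.5/-0.25 = -2.0000
x' = 2.5 + -2.0000·(sin -3.5048 − sin -2.8798) = 1.2718
y' = 1.5 − -2.0000·(cos -3.5048 − cos -2.8798) = 1.5623

(1.2718, 1.5623, -3.5048)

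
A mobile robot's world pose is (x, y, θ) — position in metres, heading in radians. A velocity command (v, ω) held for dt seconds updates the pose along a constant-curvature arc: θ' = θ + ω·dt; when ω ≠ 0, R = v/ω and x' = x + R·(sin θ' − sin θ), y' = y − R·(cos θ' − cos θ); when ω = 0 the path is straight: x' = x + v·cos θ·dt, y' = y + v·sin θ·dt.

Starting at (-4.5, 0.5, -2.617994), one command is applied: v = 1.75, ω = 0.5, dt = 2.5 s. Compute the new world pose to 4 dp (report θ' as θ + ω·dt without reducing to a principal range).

θ' = -2.6180 + 0.5·2.5 = -1.3680
R = v/ω = 1.75/0.5 = 3.5000
x' = -4.5 + 3.5000·(sin -1.3680 − sin -2.6180) = -6.1783
y' = 0.5 − 3.5000·(cos -1.3680 − cos -2.6180) = -3.2360

(-6.1783, -3.2360, -1.3680)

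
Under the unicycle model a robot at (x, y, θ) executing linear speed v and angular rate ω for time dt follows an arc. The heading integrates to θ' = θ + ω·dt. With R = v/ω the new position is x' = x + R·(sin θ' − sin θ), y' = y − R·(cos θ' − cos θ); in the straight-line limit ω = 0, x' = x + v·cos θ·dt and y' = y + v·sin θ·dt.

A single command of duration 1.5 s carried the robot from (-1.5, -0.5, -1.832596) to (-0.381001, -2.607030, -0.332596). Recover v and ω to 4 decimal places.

Δθ = -0.332596 − -1.832596 = 1.500000
ω = Δθ/dt = 1.500000/1.5 = 1.0000
R = −Δy/(cos θ' − cos θ) = 1.7500
v = R·ω = 1.7500·1.0000 = 1.7500

v = 1.7500, ω = 1.0000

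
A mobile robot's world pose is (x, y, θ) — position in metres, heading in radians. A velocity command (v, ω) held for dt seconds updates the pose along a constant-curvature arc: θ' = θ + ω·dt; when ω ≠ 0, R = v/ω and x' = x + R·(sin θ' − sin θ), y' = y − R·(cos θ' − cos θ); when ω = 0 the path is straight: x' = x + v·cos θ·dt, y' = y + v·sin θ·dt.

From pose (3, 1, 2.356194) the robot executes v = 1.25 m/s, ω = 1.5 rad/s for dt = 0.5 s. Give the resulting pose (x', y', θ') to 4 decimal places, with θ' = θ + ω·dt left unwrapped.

θ' = 2.3562 + 1.5·0.5 = 3.1062
R = v/ω = 1.25/1.5 = 0.8333
x' = 3 + 0.8333·(sin 3.1062 − sin 2.3562) = 2.4402
y' = 1 − 0.8333·(cos 3.1062 − cos 2.3562) = 1.2436

(2.4402, 1.2436, 3.1062)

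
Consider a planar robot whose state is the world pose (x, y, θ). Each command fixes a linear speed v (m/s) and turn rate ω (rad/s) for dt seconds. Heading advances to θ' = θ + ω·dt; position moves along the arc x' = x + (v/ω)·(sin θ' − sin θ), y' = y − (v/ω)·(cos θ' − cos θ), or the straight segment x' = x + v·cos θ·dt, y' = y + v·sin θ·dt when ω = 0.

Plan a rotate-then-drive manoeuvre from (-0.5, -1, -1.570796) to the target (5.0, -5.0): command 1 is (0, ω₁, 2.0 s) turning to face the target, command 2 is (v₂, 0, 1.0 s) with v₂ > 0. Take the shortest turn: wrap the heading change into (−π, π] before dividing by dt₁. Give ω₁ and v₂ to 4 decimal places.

ω₁ = 0.4710, v₂ = 6.8007

heading to target = atan2(-5−-1, 5−-0.5) = -0.6288
Δθ = wrap(-0.6288 − -1.5708) = 0.9420; ω₁ = Δθ/dt₁ = 0.4710
distance = √((5−-0.5)² + (-5−-1)²) = 6.8007; v₂ = distance/dt₂ = 6.8007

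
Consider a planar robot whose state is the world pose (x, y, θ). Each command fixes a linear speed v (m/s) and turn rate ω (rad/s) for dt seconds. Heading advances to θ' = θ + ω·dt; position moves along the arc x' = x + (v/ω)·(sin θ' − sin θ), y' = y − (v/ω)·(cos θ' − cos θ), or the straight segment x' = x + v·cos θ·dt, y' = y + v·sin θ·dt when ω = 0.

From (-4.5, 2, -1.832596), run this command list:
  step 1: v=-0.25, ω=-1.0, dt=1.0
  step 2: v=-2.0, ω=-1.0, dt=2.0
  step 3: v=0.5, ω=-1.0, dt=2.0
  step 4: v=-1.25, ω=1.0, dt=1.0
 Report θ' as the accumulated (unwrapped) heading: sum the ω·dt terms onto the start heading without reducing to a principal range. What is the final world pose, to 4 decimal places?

step 1: θ'=-2.8326 (R=0.2500) → pose (-4.3345, 2.1735, -2.8326)
step 2: θ'=-4.8326 (R=2.0000) → pose (-1.7408, 0.0283, -4.8326)
step 3: θ'=-6.8326 (R=-0.5000) → pose (-0.9833, 0.3948, -6.8326)
step 4: θ'=-5.8326 (R=-1.2500) → pose (-2.1804, 0.4540, -5.8326)

(-2.1804, 0.4540, -5.8326)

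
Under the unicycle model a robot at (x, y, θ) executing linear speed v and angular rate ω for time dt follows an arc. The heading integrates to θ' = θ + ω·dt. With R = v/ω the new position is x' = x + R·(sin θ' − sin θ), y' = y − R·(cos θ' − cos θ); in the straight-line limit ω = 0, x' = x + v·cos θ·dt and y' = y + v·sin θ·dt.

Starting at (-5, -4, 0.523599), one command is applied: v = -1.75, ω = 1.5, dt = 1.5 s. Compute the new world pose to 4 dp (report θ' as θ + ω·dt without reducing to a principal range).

(-4.8364, -6.0989, 2.7736)

θ' = 0.5236 + 1.5·1.5 = 2.7736
R = v/ω = -1.75/1.5 = -1.1667
x' = -5 + -1.1667·(sin 2.7736 − sin 0.5236) = -4.8364
y' = -4 − -1.1667·(cos 2.7736 − cos 0.5236) = -6.0989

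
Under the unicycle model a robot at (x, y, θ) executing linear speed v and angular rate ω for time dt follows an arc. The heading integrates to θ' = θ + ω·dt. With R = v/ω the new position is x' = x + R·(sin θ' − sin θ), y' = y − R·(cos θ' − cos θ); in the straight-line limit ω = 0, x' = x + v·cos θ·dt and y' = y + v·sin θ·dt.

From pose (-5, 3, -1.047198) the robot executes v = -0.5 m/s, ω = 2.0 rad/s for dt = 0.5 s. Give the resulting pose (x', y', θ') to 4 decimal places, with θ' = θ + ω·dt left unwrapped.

θ' = -1.0472 + 2.0·0.5 = -0.0472
R = v/ω = -0.5/2.0 = -0.2500
x' = -5 + -0.2500·(sin -0.0472 − sin -1.0472) = -5.2047
y' = 3 − -0.2500·(cos -0.0472 − cos -1.0472) = 3.1247

(-5.2047, 3.1247, -0.0472)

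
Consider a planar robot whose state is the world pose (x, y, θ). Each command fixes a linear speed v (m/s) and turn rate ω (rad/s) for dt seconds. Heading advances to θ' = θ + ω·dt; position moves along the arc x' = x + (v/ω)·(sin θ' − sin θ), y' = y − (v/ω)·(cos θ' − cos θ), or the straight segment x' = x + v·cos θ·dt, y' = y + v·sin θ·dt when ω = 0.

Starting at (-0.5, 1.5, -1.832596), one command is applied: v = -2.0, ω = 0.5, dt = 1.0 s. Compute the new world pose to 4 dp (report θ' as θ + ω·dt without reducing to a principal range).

θ' = -1.8326 + 0.5·1.0 = -1.3326
R = v/ω = -2.0/0.5 = -4.0000
x' = -0.5 + -4.0000·(sin -1.3326 − sin -1.8326) = -0.4766
y' = 1.5 − -4.0000·(cos -1.3326 − cos -1.8326) = 3.4791

(-0.4766, 3.4791, -1.3326)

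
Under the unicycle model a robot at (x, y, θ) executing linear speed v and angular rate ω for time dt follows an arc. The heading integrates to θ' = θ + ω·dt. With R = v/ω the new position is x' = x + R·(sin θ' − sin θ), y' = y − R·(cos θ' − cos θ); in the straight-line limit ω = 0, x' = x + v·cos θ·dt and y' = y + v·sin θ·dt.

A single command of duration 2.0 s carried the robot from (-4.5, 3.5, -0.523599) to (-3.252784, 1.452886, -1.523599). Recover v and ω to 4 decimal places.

Δθ = -1.523599 − -0.523599 = -1.000000
ω = Δθ/dt = -1.000000/2.0 = -0.5000
R = −Δy/(cos θ' − cos θ) = -2.5000
v = R·ω = -2.5000·-0.5000 = 1.2500

v = 1.2500, ω = -0.5000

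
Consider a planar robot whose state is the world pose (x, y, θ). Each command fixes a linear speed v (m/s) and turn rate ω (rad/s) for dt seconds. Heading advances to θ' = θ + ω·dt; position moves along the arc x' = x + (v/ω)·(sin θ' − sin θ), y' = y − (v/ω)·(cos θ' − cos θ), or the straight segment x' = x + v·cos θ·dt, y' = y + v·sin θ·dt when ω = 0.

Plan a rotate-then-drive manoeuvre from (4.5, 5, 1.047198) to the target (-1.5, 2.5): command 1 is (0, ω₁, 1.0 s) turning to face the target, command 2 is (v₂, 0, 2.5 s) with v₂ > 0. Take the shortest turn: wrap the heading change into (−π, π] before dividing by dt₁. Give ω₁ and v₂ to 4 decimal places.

heading to target = atan2(2.5−5, -1.5−4.5) = -2.7468
Δθ = wrap(-2.7468 − 1.0472) = 2.4892; ω₁ = Δθ/dt₁ = 2.4892
distance = √((-1.5−4.5)² + (2.5−5)²) = 6.5000; v₂ = distance/dt₂ = 2.6000

ω₁ = 2.4892, v₂ = 2.6000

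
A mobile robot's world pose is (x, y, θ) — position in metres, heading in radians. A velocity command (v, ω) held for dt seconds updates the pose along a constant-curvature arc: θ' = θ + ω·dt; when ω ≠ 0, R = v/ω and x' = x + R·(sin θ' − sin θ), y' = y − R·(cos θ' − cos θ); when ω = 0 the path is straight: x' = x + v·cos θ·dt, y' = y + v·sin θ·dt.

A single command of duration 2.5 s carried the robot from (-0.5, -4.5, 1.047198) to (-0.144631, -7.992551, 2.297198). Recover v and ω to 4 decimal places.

Δθ = 2.297198 − 1.047198 = 1.250000
ω = Δθ/dt = 1.250000/2.5 = 0.5000
R = −Δy/(cos θ' − cos θ) = -3.0000
v = R·ω = -3.0000·0.5000 = -1.5000

v = -1.5000, ω = 0.5000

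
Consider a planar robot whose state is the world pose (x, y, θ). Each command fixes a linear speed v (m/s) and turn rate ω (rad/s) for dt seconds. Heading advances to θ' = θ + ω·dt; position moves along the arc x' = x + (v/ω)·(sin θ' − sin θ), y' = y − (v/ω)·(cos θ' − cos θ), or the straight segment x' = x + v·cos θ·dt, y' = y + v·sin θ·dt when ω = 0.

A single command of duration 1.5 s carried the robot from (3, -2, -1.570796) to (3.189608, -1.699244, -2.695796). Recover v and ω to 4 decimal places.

v = -0.2500, ω = -0.7500

Δθ = -2.695796 − -1.570796 = -1.125000
ω = Δθ/dt = -1.125000/1.5 = -0.7500
R = −Δy/(cos θ' − cos θ) = 0.3333
v = R·ω = 0.3333·-0.7500 = -0.2500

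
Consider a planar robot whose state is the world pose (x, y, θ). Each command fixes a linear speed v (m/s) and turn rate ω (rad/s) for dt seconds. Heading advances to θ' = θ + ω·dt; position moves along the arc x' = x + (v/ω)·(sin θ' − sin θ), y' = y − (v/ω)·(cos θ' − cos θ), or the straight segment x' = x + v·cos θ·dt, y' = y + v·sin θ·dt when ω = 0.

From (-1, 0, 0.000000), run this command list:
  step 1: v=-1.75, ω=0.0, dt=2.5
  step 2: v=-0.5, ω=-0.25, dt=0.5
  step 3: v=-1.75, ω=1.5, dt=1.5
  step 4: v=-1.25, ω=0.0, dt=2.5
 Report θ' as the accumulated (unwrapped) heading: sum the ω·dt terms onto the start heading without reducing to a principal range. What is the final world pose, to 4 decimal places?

step 1: θ'=0.0000 (straight) → pose (-5.3750, 0.0000, 0.0000)
step 2: θ'=-0.1250 (R=2.0000) → pose (-5.6243, 0.0156, -0.1250)
step 3: θ'=2.1250 (R=-1.1667) → pose (-6.7618, -1.7559, 2.1250)
step 4: θ'=2.1250 (straight) → pose (-5.1173, -4.4132, 2.1250)

(-5.1173, -4.4132, 2.1250)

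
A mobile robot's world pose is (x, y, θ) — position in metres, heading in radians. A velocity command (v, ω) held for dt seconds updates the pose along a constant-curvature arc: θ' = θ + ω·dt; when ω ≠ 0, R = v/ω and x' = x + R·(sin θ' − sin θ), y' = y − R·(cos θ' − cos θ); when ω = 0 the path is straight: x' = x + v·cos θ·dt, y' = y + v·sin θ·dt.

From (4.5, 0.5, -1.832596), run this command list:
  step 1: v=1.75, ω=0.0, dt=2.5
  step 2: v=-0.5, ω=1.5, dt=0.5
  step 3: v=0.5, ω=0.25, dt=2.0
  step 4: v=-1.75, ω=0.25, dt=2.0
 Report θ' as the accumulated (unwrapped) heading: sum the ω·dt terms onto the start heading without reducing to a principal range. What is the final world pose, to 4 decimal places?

step 1: θ'=-1.8326 (straight) → pose (3.3677, -3.7259, -1.8326)
step 2: θ'=-1.0826 (R=-0.3333) → pose (3.3401, -3.4833, -1.0826)
step 3: θ'=-0.5826 (R=2.0000) → pose (4.0061, -4.2153, -0.5826)
step 4: θ'=-0.0826 (R=-7.0000) → pose (0.7322, -3.0844, -0.0826)

(0.7322, -3.0844, -0.0826)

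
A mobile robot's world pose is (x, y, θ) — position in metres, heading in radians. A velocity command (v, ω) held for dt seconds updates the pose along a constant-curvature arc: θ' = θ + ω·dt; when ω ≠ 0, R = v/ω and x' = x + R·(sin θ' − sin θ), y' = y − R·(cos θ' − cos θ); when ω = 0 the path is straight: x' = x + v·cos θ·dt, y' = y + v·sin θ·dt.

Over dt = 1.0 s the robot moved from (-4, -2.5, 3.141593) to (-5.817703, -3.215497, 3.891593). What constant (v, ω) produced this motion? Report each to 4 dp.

v = 2.0000, ω = 0.7500

Δθ = 3.891593 − 3.141593 = 0.750000
ω = Δθ/dt = 0.750000/1.0 = 0.7500
R = Δx/(sin θ' − sin θ) = 2.6667
v = R·ω = 2.6667·0.7500 = 2.0000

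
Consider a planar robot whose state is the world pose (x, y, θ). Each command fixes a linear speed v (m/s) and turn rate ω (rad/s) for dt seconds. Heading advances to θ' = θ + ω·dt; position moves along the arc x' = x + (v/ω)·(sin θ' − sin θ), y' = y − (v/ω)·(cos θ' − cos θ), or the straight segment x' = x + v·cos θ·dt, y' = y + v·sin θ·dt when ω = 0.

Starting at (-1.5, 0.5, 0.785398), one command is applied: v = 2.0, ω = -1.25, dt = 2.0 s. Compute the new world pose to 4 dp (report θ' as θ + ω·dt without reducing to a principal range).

(1.2149, -0.8607, -1.7146)

θ' = 0.7854 + -1.25·2.0 = -1.7146
R = v/ω = 2.0/-1.25 = -1.6000
x' = -1.5 + -1.6000·(sin -1.7146 − sin 0.7854) = 1.2149
y' = 0.5 − -1.6000·(cos -1.7146 − cos 0.7854) = -0.8607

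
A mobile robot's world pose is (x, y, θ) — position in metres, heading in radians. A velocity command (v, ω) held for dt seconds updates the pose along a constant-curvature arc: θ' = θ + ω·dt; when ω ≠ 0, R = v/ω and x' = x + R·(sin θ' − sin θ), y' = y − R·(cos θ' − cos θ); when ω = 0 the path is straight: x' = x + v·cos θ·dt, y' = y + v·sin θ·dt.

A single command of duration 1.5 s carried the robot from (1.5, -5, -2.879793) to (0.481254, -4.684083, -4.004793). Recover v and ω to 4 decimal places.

Δθ = -4.004793 − -2.879793 = -1.125000
ω = Δθ/dt = -1.125000/1.5 = -0.7500
R = Δx/(sin θ' − sin θ) = -1.0000
v = R·ω = -1.0000·-0.7500 = 0.7500

v = 0.7500, ω = -0.7500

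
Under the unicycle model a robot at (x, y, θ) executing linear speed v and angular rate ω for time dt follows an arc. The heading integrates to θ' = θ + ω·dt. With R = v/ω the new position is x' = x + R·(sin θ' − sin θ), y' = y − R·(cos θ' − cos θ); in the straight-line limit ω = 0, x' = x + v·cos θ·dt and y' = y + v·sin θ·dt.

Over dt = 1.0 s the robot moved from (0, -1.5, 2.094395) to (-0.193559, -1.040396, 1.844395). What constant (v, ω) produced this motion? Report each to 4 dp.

Δθ = 1.844395 − 2.094395 = -0.250000
ω = Δθ/dt = -0.250000/1.0 = -0.2500
R = −Δy/(cos θ' − cos θ) = -2.0000
v = R·ω = -2.0000·-0.2500 = 0.5000

v = 0.5000, ω = -0.2500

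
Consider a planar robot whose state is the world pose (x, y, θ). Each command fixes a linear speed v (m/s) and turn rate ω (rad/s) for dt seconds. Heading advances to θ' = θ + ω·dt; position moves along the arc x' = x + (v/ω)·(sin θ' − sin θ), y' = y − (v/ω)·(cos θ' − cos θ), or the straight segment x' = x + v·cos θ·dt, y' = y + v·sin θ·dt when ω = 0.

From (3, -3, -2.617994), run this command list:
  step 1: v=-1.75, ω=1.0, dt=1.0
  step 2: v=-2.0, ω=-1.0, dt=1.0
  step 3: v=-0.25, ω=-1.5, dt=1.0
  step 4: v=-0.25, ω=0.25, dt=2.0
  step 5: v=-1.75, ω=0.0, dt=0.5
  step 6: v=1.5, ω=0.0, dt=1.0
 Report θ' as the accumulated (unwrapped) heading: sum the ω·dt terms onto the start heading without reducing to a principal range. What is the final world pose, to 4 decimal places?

(4.9067, -0.0224, -3.6180)

step 1: θ'=-1.6180 (R=-1.7500) → pose (3.8731, -1.5670, -1.6180)
step 2: θ'=-2.6180 (R=2.0000) → pose (4.8708, 0.0707, -2.6180)
step 3: θ'=-4.1180 (R=0.1667) → pose (5.0922, 0.0197, -4.1180)
step 4: θ'=-3.6180 (R=-1.0000) → pose (5.4621, -0.3090, -3.6180)
step 5: θ'=-3.6180 (straight) → pose (6.2397, -0.7102, -3.6180)
step 6: θ'=-3.6180 (straight) → pose (4.9067, -0.0224, -3.6180)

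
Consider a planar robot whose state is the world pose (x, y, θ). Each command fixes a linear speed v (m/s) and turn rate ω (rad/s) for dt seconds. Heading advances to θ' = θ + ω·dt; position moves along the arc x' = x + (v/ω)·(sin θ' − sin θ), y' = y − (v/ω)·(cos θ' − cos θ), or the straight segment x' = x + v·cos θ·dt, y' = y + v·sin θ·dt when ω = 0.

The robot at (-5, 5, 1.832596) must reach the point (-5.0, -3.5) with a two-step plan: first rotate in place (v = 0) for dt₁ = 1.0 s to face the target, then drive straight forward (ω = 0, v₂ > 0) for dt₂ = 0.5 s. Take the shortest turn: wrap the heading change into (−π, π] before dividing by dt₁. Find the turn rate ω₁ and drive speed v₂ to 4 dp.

ω₁ = 2.8798, v₂ = 17.0000

heading to target = atan2(-3.5−5, -5−-5) = -1.5708
Δθ = wrap(-1.5708 − 1.8326) = 2.8798; ω₁ = Δθ/dt₁ = 2.8798
distance = √((-5−-5)² + (-3.5−5)²) = 8.5000; v₂ = distance/dt₂ = 17.0000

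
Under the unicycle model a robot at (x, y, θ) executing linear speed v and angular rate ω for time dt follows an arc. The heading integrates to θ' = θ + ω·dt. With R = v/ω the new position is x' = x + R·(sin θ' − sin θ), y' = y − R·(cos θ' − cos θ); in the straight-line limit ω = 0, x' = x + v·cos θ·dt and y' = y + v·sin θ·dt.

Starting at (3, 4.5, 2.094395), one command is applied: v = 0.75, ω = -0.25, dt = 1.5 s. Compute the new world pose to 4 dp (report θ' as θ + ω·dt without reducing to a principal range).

(2.6311, 5.5558, 1.7194)

θ' = 2.0944 + -0.25·1.5 = 1.7194
R = v/ω = 0.75/-0.25 = -3.0000
x' = 3 + -3.0000·(sin 1.7194 − sin 2.0944) = 2.6311
y' = 4.5 − -3.0000·(cos 1.7194 − cos 2.0944) = 5.5558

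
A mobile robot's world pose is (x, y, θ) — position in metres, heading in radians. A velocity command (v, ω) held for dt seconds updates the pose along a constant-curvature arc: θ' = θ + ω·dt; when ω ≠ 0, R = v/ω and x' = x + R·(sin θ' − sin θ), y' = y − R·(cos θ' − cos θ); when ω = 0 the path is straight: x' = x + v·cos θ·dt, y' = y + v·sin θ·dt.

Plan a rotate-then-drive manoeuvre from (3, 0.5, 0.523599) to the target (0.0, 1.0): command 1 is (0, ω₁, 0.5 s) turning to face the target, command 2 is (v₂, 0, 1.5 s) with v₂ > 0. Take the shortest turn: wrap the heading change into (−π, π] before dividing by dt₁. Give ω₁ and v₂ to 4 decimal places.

ω₁ = 4.9057, v₂ = 2.0276

heading to target = atan2(1−0.5, 0−3) = 2.9764
Δθ = wrap(2.9764 − 0.5236) = 2.4528; ω₁ = Δθ/dt₁ = 4.9057
distance = √((0−3)² + (1−0.5)²) = 3.0414; v₂ = distance/dt₂ = 2.0276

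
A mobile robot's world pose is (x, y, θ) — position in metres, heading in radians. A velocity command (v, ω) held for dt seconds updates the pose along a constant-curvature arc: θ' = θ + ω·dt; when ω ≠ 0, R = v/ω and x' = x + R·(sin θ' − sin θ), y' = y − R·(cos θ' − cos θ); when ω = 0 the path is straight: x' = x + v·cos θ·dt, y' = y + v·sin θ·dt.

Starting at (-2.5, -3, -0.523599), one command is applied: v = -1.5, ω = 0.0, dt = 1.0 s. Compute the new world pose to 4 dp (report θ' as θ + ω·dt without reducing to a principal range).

(-3.7990, -2.2500, -0.5236)

θ' = -0.5236 + 0.0·1.0 = -0.5236
ω = 0 → straight: x' = -2.5 + -1.5·cos(-0.5236)·1.0 = -3.7990
y' = -3 + -1.5·sin(-0.5236)·1.0 = -2.2500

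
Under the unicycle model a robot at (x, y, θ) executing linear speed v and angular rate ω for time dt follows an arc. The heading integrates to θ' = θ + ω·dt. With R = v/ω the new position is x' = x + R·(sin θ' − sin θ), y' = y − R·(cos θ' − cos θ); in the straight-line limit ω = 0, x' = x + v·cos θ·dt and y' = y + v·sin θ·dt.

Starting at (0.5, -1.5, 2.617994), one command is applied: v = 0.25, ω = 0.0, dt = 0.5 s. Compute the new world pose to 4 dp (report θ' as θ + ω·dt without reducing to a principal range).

θ' = 2.6180 + 0.0·0.5 = 2.6180
ω = 0 → straight: x' = 0.5 + 0.25·cos(2.6180)·0.5 = 0.3917
y' = -1.5 + 0.25·sin(2.6180)·0.5 = -1.4375

(0.3917, -1.4375, 2.6180)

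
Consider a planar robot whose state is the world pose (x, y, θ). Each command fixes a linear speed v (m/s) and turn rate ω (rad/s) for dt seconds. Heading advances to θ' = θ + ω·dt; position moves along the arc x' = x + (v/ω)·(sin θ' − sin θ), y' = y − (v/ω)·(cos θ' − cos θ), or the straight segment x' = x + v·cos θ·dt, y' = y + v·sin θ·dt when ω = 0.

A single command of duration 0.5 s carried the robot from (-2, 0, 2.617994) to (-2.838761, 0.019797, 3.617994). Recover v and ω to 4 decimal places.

v = 1.7500, ω = 2.0000

Δθ = 3.617994 − 2.617994 = 1.000000
ω = Δθ/dt = 1.000000/0.5 = 2.0000
R = Δx/(sin θ' − sin θ) = 0.8750
v = R·ω = 0.8750·2.0000 = 1.7500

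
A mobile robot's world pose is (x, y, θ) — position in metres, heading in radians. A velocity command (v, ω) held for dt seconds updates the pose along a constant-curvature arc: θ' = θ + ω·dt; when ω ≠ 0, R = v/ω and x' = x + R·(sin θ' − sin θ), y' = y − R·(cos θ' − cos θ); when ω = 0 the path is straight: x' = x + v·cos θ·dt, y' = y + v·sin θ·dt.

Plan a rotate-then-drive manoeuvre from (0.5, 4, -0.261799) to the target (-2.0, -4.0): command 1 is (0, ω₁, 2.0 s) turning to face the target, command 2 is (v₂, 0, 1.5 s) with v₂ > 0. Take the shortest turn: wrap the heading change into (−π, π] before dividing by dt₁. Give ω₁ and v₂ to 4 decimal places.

ω₁ = -0.8059, v₂ = 5.5877

heading to target = atan2(-4−4, -2−0.5) = -1.8737
Δθ = wrap(-1.8737 − -0.2618) = -1.6119; ω₁ = Δθ/dt₁ = -0.8059
distance = √((-2−0.5)² + (-4−4)²) = 8.3815; v₂ = distance/dt₂ = 5.5877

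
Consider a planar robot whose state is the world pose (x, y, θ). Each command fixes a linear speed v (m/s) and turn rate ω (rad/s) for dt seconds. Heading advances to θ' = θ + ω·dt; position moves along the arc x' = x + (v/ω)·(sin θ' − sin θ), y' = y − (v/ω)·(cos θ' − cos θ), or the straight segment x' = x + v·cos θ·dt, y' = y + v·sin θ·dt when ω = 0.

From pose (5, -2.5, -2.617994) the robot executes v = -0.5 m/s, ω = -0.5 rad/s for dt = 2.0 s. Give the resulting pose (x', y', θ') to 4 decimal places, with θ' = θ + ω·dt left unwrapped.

(5.9586, -2.4774, -3.6180)

θ' = -2.6180 + -0.5·2.0 = -3.6180
R = v/ω = -0.5/-0.5 = 1.0000
x' = 5 + 1.0000·(sin -3.6180 − sin -2.6180) = 5.9586
y' = -2.5 − 1.0000·(cos -3.6180 − cos -2.6180) = -2.4774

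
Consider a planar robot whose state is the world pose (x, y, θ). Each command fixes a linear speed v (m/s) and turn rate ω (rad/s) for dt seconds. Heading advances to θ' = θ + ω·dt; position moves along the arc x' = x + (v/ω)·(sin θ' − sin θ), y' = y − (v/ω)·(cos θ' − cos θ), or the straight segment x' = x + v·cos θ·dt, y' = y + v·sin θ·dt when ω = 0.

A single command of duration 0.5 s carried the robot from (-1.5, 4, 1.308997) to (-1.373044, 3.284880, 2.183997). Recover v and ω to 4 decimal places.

v = -1.5000, ω = 1.7500

Δθ = 2.183997 − 1.308997 = 0.875000
ω = Δθ/dt = 0.875000/0.5 = 1.7500
R = −Δy/(cos θ' − cos θ) = -0.8571
v = R·ω = -0.8571·1.7500 = -1.5000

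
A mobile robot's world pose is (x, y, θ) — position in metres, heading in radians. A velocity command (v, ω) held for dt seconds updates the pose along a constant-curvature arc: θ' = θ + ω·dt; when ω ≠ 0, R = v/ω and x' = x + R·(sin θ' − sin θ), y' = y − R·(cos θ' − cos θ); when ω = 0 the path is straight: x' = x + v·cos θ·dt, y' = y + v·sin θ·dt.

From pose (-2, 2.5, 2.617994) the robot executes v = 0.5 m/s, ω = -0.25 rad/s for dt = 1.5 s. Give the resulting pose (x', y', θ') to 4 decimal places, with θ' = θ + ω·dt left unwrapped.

θ' = 2.6180 + -0.25·1.5 = 2.2430
R = v/ω = 0.5/-0.25 = -2.0000
x' = -2 + -2.0000·(sin 2.2430 − sin 2.6180) = -2.5649
y' = 2.5 − -2.0000·(cos 2.2430 − cos 2.6180) = 2.9866

(-2.5649, 2.9866, 2.2430)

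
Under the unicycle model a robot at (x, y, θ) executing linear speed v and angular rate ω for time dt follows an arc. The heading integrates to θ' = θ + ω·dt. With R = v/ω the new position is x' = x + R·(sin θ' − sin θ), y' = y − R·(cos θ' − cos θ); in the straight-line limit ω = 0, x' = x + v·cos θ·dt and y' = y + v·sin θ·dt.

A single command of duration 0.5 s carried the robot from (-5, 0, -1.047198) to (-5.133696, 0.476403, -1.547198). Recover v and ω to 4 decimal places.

v = -1.0000, ω = -1.0000

Δθ = -1.547198 − -1.047198 = -0.500000
ω = Δθ/dt = -0.500000/0.5 = -1.0000
R = −Δy/(cos θ' − cos θ) = 1.0000
v = R·ω = 1.0000·-1.0000 = -1.0000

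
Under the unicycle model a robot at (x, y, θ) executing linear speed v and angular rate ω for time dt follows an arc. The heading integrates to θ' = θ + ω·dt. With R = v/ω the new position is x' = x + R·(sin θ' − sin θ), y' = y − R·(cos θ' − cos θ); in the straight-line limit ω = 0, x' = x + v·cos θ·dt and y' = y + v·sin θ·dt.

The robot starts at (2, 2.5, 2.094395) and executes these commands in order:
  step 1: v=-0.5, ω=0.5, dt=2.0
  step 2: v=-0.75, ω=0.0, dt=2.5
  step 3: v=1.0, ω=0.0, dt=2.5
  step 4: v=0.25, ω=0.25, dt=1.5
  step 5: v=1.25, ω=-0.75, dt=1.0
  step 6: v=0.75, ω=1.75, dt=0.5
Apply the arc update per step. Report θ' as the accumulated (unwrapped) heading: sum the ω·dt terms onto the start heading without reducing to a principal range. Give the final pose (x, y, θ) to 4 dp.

(0.2427, 2.0305, 3.5944)

step 1: θ'=3.0944 (R=-1.0000) → pose (2.8188, 2.0011, 3.0944)
step 2: θ'=3.0944 (straight) → pose (4.6918, 1.9127, 3.0944)
step 3: θ'=3.0944 (straight) → pose (2.1945, 2.0306, 3.0944)
step 4: θ'=3.4694 (R=1.0000) → pose (1.8254, 1.9785, 3.4694)
step 5: θ'=2.7194 (R=-1.6667) → pose (0.6058, 2.0361, 2.7194)
step 6: θ'=3.5944 (R=0.4286) → pose (0.2427, 2.0305, 3.5944)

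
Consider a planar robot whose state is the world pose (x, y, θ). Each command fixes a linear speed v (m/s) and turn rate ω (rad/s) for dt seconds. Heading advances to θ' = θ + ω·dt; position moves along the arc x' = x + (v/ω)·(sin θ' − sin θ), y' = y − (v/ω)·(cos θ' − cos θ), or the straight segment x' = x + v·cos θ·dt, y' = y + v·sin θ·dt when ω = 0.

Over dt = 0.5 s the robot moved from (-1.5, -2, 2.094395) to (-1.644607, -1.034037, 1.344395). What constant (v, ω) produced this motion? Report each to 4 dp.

v = 2.0000, ω = -1.5000

Δθ = 1.344395 − 2.094395 = -0.750000
ω = Δθ/dt = -0.750000/0.5 = -1.5000
R = −Δy/(cos θ' − cos θ) = -1.3333
v = R·ω = -1.3333·-1.5000 = 2.0000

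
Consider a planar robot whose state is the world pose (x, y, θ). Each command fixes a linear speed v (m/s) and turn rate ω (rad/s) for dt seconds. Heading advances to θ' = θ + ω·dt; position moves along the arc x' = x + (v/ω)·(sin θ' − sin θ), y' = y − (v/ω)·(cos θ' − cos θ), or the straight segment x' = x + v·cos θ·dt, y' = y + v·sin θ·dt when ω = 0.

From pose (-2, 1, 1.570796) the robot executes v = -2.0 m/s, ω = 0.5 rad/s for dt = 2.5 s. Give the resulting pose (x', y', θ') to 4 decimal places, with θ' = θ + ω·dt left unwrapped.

(0.7387, -2.7959, 2.8208)

θ' = 1.5708 + 0.5·2.5 = 2.8208
R = v/ω = -2.0/0.5 = -4.0000
x' = -2 + -4.0000·(sin 2.8208 − sin 1.5708) = 0.7387
y' = 1 − -4.0000·(cos 2.8208 − cos 1.5708) = -2.7959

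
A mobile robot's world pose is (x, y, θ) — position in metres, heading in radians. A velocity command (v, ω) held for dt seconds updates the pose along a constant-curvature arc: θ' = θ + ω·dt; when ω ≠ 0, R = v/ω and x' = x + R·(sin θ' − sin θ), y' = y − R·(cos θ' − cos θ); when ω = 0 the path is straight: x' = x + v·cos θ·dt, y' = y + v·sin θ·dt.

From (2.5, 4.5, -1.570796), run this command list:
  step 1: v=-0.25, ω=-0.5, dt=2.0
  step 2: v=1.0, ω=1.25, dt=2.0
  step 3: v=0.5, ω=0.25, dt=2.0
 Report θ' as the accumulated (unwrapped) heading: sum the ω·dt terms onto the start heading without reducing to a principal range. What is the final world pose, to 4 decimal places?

step 1: θ'=-2.5708 (R=0.5000) → pose (2.7298, 4.9207, -2.5708)
step 2: θ'=-0.0708 (R=0.8000) → pose (3.1055, 3.4496, -0.0708)
step 3: θ'=0.4292 (R=2.0000) → pose (4.0793, 3.6260, 0.4292)

(4.0793, 3.6260, 0.4292)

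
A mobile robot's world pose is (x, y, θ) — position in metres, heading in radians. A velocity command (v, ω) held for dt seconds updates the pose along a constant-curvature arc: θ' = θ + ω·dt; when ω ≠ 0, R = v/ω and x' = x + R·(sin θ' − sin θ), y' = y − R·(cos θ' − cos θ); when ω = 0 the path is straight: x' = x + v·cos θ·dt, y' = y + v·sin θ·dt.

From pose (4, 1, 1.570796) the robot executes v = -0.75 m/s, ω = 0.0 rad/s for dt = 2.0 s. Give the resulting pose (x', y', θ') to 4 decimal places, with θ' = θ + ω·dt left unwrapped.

(4.0000, -0.5000, 1.5708)

θ' = 1.5708 + 0.0·2.0 = 1.5708
ω = 0 → straight: x' = 4 + -0.75·cos(1.5708)·2.0 = 4.0000
y' = 1 + -0.75·sin(1.5708)·2.0 = -0.5000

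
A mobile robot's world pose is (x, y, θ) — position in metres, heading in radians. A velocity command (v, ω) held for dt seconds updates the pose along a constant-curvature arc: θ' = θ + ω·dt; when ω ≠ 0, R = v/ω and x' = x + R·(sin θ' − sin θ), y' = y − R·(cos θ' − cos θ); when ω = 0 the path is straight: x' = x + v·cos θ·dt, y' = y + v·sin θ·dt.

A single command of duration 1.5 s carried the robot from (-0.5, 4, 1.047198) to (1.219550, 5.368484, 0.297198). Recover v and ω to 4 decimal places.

v = 1.5000, ω = -0.5000

Δθ = 0.297198 − 1.047198 = -0.750000
ω = Δθ/dt = -0.750000/1.5 = -0.5000
R = Δx/(sin θ' − sin θ) = -3.0000
v = R·ω = -3.0000·-0.5000 = 1.5000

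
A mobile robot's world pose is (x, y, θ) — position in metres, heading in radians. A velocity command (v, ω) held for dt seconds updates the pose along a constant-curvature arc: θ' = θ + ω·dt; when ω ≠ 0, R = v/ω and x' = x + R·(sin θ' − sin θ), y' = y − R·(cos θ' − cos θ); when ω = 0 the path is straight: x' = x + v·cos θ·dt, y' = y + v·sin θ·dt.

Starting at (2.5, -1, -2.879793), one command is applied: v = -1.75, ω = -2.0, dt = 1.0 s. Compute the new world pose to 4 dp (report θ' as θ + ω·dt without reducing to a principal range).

θ' = -2.8798 + -2.0·1.0 = -4.8798
R = v/ω = -1.75/-2.0 = 0.8750
x' = 2.5 + 0.8750·(sin -4.8798 − sin -2.8798) = 3.5892
y' = -1 − 0.8750·(cos -4.8798 − cos -2.8798) = -1.9910

(3.5892, -1.9910, -4.8798)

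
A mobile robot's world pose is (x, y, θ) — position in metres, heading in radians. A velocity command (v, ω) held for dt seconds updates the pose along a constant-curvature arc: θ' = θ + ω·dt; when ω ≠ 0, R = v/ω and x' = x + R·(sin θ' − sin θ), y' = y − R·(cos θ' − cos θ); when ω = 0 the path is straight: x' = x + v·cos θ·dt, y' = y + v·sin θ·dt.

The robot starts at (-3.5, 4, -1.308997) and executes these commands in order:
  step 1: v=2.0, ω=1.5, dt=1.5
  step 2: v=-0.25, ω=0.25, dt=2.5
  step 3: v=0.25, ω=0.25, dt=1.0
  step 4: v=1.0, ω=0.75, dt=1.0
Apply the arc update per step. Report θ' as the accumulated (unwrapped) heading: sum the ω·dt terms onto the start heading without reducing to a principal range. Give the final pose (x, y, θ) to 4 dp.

step 1: θ'=0.9410 (R=1.3333) → pose (-1.1346, 3.5598, 0.9410)
step 2: θ'=1.5660 (R=-1.0000) → pose (-1.3264, 2.9756, 1.5660)
step 3: θ'=1.8160 (R=1.0000) → pose (-1.3563, 3.2232, 1.8160)
step 4: θ'=2.5660 (R=1.3333) → pose (-1.9240, 4.0180, 2.5660)

(-1.9240, 4.0180, 2.5660)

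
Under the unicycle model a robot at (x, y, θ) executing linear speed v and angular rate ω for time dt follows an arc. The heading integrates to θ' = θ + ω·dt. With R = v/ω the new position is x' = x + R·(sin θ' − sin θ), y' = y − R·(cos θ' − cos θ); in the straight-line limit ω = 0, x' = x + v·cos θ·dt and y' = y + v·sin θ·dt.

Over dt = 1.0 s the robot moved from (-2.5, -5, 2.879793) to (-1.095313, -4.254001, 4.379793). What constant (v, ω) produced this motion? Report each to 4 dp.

v = -1.7500, ω = 1.5000

Δθ = 4.379793 − 2.879793 = 1.500000
ω = Δθ/dt = 1.500000/1.0 = 1.5000
R = Δx/(sin θ' − sin θ) = -1.1667
v = R·ω = -1.1667·1.5000 = -1.7500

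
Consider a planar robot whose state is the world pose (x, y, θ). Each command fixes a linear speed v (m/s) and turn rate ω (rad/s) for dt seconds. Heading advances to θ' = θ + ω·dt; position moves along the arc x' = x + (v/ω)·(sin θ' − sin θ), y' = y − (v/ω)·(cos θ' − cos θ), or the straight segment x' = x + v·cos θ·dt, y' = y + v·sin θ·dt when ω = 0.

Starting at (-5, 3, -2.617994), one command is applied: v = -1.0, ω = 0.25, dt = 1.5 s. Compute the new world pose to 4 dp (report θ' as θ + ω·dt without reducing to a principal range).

θ' = -2.6180 + 0.25·1.5 = -2.2430
R = v/ω = -1.0/0.25 = -4.0000
x' = -5 + -4.0000·(sin -2.2430 − sin -2.6180) = -3.8702
y' = 3 − -4.0000·(cos -2.2430 − cos -2.6180) = 3.9733

(-3.8702, 3.9733, -2.2430)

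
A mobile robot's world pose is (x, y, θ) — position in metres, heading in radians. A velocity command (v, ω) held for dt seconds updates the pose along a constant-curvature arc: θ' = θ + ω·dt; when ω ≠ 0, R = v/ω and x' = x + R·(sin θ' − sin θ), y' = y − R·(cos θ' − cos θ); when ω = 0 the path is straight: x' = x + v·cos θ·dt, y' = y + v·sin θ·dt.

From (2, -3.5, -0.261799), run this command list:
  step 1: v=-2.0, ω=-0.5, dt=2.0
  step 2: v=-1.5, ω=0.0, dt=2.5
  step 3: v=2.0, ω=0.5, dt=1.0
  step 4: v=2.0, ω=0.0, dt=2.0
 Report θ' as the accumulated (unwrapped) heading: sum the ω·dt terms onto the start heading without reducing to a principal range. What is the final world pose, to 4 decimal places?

step 1: θ'=-1.2618 (R=4.0000) → pose (-0.7753, -0.8527, -1.2618)
step 2: θ'=-1.2618 (straight) → pose (-1.9157, 2.7197, -1.2618)
step 3: θ'=-0.7618 (R=4.0000) → pose (-0.8660, 1.0417, -0.7618)
step 4: θ'=-0.7618 (straight) → pose (2.0284, -1.7192, -0.7618)

(2.0284, -1.7192, -0.7618)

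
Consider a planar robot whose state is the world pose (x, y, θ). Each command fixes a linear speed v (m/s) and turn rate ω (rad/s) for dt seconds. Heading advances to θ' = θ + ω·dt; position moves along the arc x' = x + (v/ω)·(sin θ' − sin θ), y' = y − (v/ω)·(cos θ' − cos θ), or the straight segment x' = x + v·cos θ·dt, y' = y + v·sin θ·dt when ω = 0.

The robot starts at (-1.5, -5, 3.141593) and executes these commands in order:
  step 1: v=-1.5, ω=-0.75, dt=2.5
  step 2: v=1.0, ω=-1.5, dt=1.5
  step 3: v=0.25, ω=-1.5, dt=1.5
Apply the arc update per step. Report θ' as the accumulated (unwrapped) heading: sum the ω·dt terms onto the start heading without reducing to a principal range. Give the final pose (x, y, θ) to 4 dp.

(1.4451, -7.6876, -3.2334)

step 1: θ'=1.2666 (R=2.0000) → pose (0.4082, -7.5991, 1.2666)
step 2: θ'=-0.9834 (R=-0.6667) → pose (1.5992, -7.4293, -0.9834)
step 3: θ'=-3.2334 (R=-0.1667) → pose (1.4451, -7.6876, -3.2334)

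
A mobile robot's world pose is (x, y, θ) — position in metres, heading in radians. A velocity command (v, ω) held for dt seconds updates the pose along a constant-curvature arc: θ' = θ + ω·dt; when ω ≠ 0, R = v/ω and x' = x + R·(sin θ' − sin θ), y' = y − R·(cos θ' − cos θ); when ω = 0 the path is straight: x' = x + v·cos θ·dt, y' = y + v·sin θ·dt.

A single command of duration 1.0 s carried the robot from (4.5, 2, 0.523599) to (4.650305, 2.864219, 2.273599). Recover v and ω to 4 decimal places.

Δθ = 2.273599 − 0.523599 = 1.750000
ω = Δθ/dt = 1.750000/1.0 = 1.7500
R = −Δy/(cos θ' − cos θ) = 0.5714
v = R·ω = 0.5714·1.7500 = 1.0000

v = 1.0000, ω = 1.7500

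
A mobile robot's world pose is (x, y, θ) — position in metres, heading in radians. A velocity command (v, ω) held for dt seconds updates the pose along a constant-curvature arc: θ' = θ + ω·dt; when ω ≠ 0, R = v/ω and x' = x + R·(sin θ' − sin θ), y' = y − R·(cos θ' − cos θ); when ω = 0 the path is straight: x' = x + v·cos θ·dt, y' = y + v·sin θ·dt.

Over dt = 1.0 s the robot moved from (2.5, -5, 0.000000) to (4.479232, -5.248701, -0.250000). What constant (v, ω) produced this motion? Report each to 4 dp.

Δθ = -0.250000 − 0.000000 = -0.250000
ω = Δθ/dt = -0.250000/1.0 = -0.2500
R = Δx/(sin θ' − sin θ) = -8.0000
v = R·ω = -8.0000·-0.2500 = 2.0000

v = 2.0000, ω = -0.2500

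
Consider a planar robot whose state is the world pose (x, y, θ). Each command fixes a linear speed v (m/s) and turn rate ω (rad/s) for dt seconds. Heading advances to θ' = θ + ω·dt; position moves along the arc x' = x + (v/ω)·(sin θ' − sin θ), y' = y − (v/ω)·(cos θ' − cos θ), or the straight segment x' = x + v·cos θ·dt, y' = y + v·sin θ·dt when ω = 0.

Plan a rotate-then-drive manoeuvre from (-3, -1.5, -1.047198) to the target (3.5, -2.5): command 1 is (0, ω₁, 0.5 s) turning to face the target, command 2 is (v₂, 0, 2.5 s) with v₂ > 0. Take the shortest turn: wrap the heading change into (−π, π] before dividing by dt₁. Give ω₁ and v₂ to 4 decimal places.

ω₁ = 1.7891, v₂ = 2.6306

heading to target = atan2(-2.5−-1.5, 3.5−-3) = -0.1526
Δθ = wrap(-0.1526 − -1.0472) = 0.8945; ω₁ = Δθ/dt₁ = 1.7891
distance = √((3.5−-3)² + (-2.5−-1.5)²) = 6.5765; v₂ = distance/dt₂ = 2.6306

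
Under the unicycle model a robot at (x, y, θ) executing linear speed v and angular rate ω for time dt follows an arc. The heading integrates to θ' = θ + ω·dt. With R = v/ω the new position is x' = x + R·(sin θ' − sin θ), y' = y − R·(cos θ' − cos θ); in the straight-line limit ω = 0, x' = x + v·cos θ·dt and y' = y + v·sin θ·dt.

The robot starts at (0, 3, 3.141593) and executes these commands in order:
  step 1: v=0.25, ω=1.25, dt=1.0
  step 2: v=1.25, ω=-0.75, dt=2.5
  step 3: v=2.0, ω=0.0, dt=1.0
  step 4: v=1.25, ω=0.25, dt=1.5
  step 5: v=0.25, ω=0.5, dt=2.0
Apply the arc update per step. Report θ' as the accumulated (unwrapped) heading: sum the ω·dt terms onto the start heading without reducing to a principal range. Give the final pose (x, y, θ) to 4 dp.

(-6.5215, 3.8783, 3.8916)

step 1: θ'=4.3916 (R=0.2000) → pose (-0.1898, 2.8631, 4.3916)
step 2: θ'=2.5166 (R=-1.6667) → pose (-2.7466, 2.0370, 2.5166)
step 3: θ'=2.5166 (straight) → pose (-4.3685, 3.2072, 2.5166)
step 4: θ'=2.8916 (R=5.0000) → pose (-6.0570, 3.9969, 2.8916)
step 5: θ'=3.8916 (R=0.5000) → pose (-6.5215, 3.8783, 3.8916)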